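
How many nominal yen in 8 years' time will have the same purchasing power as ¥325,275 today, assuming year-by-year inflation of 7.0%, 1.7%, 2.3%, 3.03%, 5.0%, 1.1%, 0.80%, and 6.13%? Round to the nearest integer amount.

¥423,676

Cumulative price-level factor: 1.070 × 1.017 × 1.023 × 1.0303 × 1.050 × 1.011 × 1.0080 × 1.0613 ≈ 1.3025164448.
The nominal amount required is ¥325,275 scaled up by that factor.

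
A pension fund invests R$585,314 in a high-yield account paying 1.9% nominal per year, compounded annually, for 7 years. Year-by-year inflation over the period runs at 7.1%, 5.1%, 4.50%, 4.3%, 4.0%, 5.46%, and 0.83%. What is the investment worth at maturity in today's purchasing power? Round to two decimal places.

R$492,157.99

Nominal value at maturity: R$585,314 × (1 + 1.9%)^7 ≈ R$667,741.24.
Price-level factor over 7 years: 1.071 × 1.051 × 1.0450 × 1.043 × 1.040 × 1.0546 × 1.0083 ≈ 1.3567619619.
Dividing the nominal maturity value by the price-level factor gives the value in today's money.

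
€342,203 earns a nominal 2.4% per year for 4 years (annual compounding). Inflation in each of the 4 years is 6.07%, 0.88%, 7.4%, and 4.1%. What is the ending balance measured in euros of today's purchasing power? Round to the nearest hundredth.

Nominal value at maturity: €342,203 × (1 + 2.4%)^4 ≈ €376,256.18.
Price-level factor over 4 years: 1.0607 × 1.0088 × 1.074 × 1.041 ≈ 1.1963345720.
Dividing the nominal maturity value by the price-level factor gives the value in today's money.

€314,507.49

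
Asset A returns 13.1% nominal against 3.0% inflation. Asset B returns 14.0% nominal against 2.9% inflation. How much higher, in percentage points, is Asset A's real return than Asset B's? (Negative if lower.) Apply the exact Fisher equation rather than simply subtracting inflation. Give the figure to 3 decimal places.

-0.981

Asset A real return: 1.131/1.030 − 1 = 9.8058%.
Asset B real return: 1.140/1.029 − 1 = 10.7872%.
Difference: 9.8058 − 10.7872 = -0.9814 pp.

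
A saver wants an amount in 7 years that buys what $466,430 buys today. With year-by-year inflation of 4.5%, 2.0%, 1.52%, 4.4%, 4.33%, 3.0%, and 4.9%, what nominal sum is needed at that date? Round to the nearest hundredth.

$593,987.04

Cumulative price-level factor: 1.045 × 1.020 × 1.0152 × 1.044 × 1.0433 × 1.030 × 1.049 ≈ 1.2734751954.
Multiplying $466,430 by the price-level factor gives the future nominal sum.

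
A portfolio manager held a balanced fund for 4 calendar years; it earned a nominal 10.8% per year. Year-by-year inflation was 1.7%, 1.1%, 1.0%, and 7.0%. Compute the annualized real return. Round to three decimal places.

Cumulative inflation factor: 1.017 × 1.011 × 1.010 × 1.070 ≈ 1.11116.
Nominal growth factor: 1.50716. Real growth factor = 1.50716 / 1.11116 ≈ 1.35638.
Annualized: 1.35638^(1/4) − 1 ≈ 0.07918.

7.918%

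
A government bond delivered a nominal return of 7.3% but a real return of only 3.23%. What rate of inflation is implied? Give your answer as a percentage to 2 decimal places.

From (1+r_nom) = (1+r_real)(1+π), we get 1+π = (1 + 7.3%)/(1 + 3.23%) = 1.073/1.0323 ≈ 1.03943.
So π ≈ 3.9427%.

3.94%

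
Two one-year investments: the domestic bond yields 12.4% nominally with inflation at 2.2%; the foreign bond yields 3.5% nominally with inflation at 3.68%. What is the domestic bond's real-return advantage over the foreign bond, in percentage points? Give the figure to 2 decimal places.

10.15

The domestic bond real return: 1.124/1.022 − 1 = 9.980%.
The foreign bond real return: 1.035/1.0368 − 1 = -0.174%.
Difference: 9.980 − (-0.174) = 10.154 pp.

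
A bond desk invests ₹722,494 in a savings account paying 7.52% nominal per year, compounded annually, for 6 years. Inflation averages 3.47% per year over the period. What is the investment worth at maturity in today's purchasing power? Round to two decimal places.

₹909,668.35

Nominal value at maturity: ₹722,494 × (1 + 7.52%)^6 ≈ ₹1,116,271.35.
Price-level factor over 6 years: (1 + 3.47%)^6 ≈ 1.2271190396.
The maturity value deflated by that factor is the answer in today's purchasing power.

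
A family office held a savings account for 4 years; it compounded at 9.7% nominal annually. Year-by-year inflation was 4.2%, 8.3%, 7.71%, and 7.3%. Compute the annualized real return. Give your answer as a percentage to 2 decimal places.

Cumulative inflation factor: 1.042 × 1.083 × 1.0771 × 1.073 ≈ 1.30422.
Nominal growth factor: 1.44819. Real growth factor = 1.44819 / 1.30422 ≈ 1.11039.
Annualized: 1.11039^(1/4) − 1 ≈ 0.02652.

2.65%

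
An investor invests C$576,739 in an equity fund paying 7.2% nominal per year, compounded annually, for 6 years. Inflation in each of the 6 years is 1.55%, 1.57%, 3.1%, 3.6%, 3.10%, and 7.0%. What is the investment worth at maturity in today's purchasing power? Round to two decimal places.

C$720,181.21

Nominal value at maturity: C$576,739 × (1 + 7.2%)^6 ≈ C$875,282.07.
Price-level factor over 6 years: 1.0155 × 1.0157 × 1.031 × 1.036 × 1.0310 × 1.070 ≈ 1.2153636524.
The maturity value deflated by that factor is the answer in today's purchasing power.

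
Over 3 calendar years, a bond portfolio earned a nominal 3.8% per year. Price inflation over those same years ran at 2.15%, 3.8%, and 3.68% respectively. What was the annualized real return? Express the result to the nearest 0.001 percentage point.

0.574%

Cumulative inflation factor: 1.0215 × 1.038 × 1.0368 ≈ 1.09934.
Nominal growth factor: 1.11839. Real growth factor = 1.11839 / 1.09934 ≈ 1.01733.
Annualized: 1.01733^(1/3) − 1 ≈ 0.00574.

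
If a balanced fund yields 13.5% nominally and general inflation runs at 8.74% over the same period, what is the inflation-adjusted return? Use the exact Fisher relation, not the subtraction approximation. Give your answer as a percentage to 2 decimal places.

Real return via the Fisher equation: (1 + 13.5%)/(1 + 8.74%) − 1 = 1.135/1.0874 − 1 ≈ 0.04377.

4.38%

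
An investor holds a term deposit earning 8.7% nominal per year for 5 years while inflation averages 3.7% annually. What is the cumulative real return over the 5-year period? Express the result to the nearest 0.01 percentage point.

The annual real rate is (1+8.7%)/(1+3.7%) − 1 = 4.8216%.
Compounded over 5 years: (1 + 0.048216)^5 − 1 ≈ 0.26548.

26.55%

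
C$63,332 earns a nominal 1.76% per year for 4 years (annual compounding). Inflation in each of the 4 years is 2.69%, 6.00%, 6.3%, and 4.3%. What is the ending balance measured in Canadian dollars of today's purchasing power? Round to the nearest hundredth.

Nominal value at maturity: C$63,332 × (1 + 1.76%)^4 ≈ C$67,909.67.
Price-level factor over 4 years: 1.0269 × 1.0600 × 1.063 × 1.043 ≈ 1.2068452684.
The maturity value deflated by that factor is the answer in today's purchasing power.

C$56,270.40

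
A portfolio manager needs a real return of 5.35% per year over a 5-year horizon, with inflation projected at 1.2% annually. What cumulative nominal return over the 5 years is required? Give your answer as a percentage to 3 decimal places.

Required annual nominal rate: (1+5.35%)(1+1.2%) − 1 = 6.6142%.
Cumulative over 5 years: (1 + 0.066142)^5 − 1 ≈ 0.37745.

37.745%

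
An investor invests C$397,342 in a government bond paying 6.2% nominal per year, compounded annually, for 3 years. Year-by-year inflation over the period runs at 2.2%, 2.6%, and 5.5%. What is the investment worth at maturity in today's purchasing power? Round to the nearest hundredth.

Nominal value at maturity: C$397,342 × (1 + 6.2%)^3 ≈ C$475,924.46.
Price-level factor over 3 years: 1.022 × 1.026 × 1.055 = 1.10624346.
Dividing the nominal maturity value by the price-level factor gives the value in today's money.

C$430,216.74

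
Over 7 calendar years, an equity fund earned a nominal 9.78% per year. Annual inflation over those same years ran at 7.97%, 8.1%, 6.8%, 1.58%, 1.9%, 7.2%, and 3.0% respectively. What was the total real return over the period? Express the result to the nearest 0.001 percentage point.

Cumulative inflation factor: 1.0797 × 1.081 × 1.068 × 1.0158 × 1.019 × 1.072 × 1.030 ≈ 1.42467.
Nominal growth factor: 1.92160. Real growth factor = 1.92160 / 1.42467 ≈ 1.34880.
Total real return ≈ 34.8802%.

34.880%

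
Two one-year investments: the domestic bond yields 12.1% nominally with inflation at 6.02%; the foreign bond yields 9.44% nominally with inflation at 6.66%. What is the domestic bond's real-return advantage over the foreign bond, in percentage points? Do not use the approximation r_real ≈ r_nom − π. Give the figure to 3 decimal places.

3.128

The domestic bond real return: 1.121/1.0602 − 1 = 5.7348%.
The foreign bond real return: 1.0944/1.0666 − 1 = 2.6064%.
Difference: 5.7348 − 2.6064 = 3.1284 pp.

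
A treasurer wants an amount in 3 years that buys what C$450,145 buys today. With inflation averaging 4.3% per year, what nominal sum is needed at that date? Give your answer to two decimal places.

Cumulative price-level factor: (1+4.3%)^3 = 1.134626507.
The nominal amount required is C$450,145 scaled up by that factor.

C$510,746.45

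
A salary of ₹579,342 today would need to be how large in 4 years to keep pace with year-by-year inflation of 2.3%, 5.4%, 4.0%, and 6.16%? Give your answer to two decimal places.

₹689,676.63

Cumulative price-level factor: 1.023 × 1.054 × 1.040 × 1.0616 ≈ 1.1904481755.
Multiplying ₹579,342 by the price-level factor gives the future nominal sum.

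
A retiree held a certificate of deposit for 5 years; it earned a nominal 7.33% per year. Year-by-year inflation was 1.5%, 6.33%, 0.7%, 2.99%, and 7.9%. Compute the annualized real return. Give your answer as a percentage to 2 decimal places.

Cumulative inflation factor: 1.015 × 1.0633 × 1.007 × 1.0299 × 1.079 ≈ 1.20772.
Nominal growth factor: 1.42431. Real growth factor = 1.42431 / 1.20772 ≈ 1.17934.
Annualized: 1.17934^(1/5) − 1 ≈ 0.03354.

3.35%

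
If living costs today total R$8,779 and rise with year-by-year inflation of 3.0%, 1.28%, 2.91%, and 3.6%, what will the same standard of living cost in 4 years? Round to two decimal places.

Cumulative price-level factor: 1.030 × 1.0128 × 1.0291 × 1.036 ≈ 1.1121881180.
The nominal amount required is R$8,779 scaled up by that factor.

R$9,763.90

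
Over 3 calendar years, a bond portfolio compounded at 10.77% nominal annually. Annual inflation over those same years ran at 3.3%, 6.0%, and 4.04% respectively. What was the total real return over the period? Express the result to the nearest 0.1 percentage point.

19.3%

Cumulative inflation factor: 1.033 × 1.060 × 1.0404 ≈ 1.13922.
Nominal growth factor: 1.35915. Real growth factor = 1.35915 / 1.13922 ≈ 1.19305.
Total real return ≈ 19.3054%.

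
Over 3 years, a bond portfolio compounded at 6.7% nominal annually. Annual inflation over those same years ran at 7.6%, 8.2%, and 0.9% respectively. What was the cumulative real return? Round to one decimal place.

Cumulative inflation factor: 1.076 × 1.082 × 1.009 ≈ 1.17471.
Nominal growth factor: 1.21477. Real growth factor = 1.21477 / 1.17471 ≈ 1.03410.
Total real return ≈ 3.4100%.

3.4%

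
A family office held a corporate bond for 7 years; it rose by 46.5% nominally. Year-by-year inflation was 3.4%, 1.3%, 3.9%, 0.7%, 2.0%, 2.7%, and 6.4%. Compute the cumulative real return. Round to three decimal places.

Cumulative inflation factor: 1.034 × 1.013 × 1.039 × 1.007 × 1.020 × 1.027 × 1.064 ≈ 1.22148.
Nominal growth factor: 1.46500. Real growth factor = 1.46500 / 1.22148 ≈ 1.19936.
Total real return ≈ 19.9362%.

19.936%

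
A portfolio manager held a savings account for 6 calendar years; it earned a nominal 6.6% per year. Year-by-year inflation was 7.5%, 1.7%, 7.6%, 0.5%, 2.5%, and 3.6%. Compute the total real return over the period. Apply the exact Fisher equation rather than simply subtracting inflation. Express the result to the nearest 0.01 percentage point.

16.88%

Cumulative inflation factor: 1.075 × 1.017 × 1.076 × 1.005 × 1.025 × 1.036 ≈ 1.25543.
Nominal growth factor: 1.46738. Real growth factor = 1.46738 / 1.25543 ≈ 1.16883.
Total real return ≈ 16.8831%.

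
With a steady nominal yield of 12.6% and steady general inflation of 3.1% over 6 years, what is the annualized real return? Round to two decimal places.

With constant rates the annual real return is the same each year: (1+12.6%)/(1+3.1%) − 1 = 0.09214.

9.21%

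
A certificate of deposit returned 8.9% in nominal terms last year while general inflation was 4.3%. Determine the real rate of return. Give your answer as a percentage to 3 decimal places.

Real return via the Fisher equation: (1 + 8.9%)/(1 + 4.3%) − 1 = 1.089/1.043 − 1 ≈ 0.04410.

4.410%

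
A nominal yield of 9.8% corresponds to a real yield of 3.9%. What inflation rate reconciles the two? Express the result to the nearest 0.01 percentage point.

5.68%

From (1+r_nom) = (1+r_real)(1+π), we get 1+π = (1 + 9.8%)/(1 + 3.9%) = 1.098/1.039 ≈ 1.05679.
So π ≈ 5.6785%.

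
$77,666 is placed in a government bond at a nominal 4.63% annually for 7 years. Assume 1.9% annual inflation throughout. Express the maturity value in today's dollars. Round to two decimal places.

Nominal value at maturity: $77,666 × (1 + 4.63%)^7 ≈ $106,616.52.
Price-level factor over 7 years: (1 + 1.9%)^7 ≈ 1.1408256786.
Dividing the nominal maturity value by the price-level factor gives the value in today's money.

$93,455.58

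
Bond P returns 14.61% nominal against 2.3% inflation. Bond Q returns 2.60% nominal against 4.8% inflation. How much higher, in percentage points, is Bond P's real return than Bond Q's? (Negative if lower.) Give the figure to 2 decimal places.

14.13

Bond P real return: 1.1461/1.023 − 1 = 12.033%.
Bond Q real return: 1.0260/1.048 − 1 = -2.099%.
Difference: 12.033 − (-2.099) = 14.132 pp.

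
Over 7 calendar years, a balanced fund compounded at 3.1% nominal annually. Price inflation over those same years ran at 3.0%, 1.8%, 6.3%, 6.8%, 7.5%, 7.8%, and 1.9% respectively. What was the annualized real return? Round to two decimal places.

Cumulative inflation factor: 1.030 × 1.018 × 1.063 × 1.068 × 1.075 × 1.078 × 1.019 ≈ 1.40569.
Nominal growth factor: 1.23826. Real growth factor = 1.23826 / 1.40569 ≈ 0.88089.
Annualized: 0.88089^(1/7) − 1 ≈ -0.01795.

-1.80%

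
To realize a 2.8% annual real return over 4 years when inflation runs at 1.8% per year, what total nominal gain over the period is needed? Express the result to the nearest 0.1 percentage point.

19.9%

Required annual nominal rate: (1+2.8%)(1+1.8%) − 1 = 4.6504%.
Cumulative over 4 years: (1 + 0.046504)^4 − 1 ≈ 0.19940.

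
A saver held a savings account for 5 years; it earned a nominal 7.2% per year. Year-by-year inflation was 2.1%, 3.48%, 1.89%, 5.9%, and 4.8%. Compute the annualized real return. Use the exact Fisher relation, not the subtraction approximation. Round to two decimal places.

3.45%

Cumulative inflation factor: 1.021 × 1.0348 × 1.0189 × 1.059 × 1.048 ≈ 1.19473.
Nominal growth factor: 1.41571. Real growth factor = 1.41571 / 1.19473 ≈ 1.18496.
Annualized: 1.18496^(1/5) − 1 ≈ 0.03452.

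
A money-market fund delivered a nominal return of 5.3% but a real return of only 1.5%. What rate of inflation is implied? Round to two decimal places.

From (1+r_nom) = (1+r_real)(1+π), we get 1+π = (1 + 5.3%)/(1 + 1.5%) = 1.053/1.015 ≈ 1.03744.
So π ≈ 3.7438%.

3.74%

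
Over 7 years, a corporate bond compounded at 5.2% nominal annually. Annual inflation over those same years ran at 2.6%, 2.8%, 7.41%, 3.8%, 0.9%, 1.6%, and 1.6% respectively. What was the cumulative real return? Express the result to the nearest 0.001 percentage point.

Cumulative inflation factor: 1.026 × 1.028 × 1.0741 × 1.038 × 1.009 × 1.016 × 1.016 ≈ 1.22479.
Nominal growth factor: 1.42597. Real growth factor = 1.42597 / 1.22479 ≈ 1.16426.
Total real return ≈ 16.4258%.

16.426%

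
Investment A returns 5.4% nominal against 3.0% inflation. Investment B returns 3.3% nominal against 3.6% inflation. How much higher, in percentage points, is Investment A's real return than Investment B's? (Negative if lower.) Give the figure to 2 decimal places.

2.62

Investment A real return: 1.054/1.030 − 1 = 2.330%.
Investment B real return: 1.033/1.036 − 1 = -0.290%.
Difference: 2.330 − (-0.290) = 2.620 pp.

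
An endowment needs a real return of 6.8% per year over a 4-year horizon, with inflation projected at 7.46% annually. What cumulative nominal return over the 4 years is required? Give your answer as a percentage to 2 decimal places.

Required annual nominal rate: (1+6.8%)(1+7.46%) − 1 = 14.76728%.
Cumulative over 4 years: (1 + 0.1476728)^4 − 1 ≈ 0.73489.

73.49%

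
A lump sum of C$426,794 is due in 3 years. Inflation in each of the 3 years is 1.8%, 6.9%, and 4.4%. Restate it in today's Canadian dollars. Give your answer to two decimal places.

Price-level factor over 3 years: 1.018 × 1.069 × 1.044 = 1.136124648.
Purchasing power today: C$426,794 divided by that factor.

C$375,657.72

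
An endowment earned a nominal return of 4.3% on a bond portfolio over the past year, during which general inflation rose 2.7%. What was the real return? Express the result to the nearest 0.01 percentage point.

1.56%

Real return via the Fisher equation: (1 + 4.3%)/(1 + 2.7%) − 1 = 1.043/1.027 − 1 ≈ 0.01558.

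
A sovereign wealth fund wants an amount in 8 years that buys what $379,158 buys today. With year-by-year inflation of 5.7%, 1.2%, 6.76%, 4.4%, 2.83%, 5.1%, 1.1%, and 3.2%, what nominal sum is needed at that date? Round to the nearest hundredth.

Cumulative price-level factor: 1.057 × 1.012 × 1.0676 × 1.044 × 1.0283 × 1.051 × 1.011 × 1.032 ≈ 1.3443673868.
Multiplying $379,158 by the price-level factor gives the future nominal sum.

$509,727.65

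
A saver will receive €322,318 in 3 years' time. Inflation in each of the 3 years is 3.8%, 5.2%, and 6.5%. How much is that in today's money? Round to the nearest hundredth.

Price-level factor over 3 years: 1.038 × 1.052 × 1.065 = 1.16295444.
Purchasing power today: €322,318 divided by that factor.

€277,154.45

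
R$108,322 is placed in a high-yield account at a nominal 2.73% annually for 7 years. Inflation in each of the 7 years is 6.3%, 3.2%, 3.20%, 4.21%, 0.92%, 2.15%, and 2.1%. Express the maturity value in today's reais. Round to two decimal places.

R$105,330.53

Nominal value at maturity: R$108,322 × (1 + 2.73%)^7 ≈ R$130,796.97.
Price-level factor over 7 years: 1.063 × 1.032 × 1.0320 × 1.0421 × 1.0092 × 1.0215 × 1.021 ≈ 1.2417764231.
The maturity value deflated by that factor is the answer in today's purchasing power.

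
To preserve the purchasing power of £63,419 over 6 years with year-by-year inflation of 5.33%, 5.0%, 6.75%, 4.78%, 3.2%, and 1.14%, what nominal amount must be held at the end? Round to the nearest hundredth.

Cumulative price-level factor: 1.0533 × 1.050 × 1.0675 × 1.0478 × 1.032 × 1.0114 ≈ 1.2911904572.
Multiplying £63,419 by the price-level factor gives the future nominal sum.

£81,886.01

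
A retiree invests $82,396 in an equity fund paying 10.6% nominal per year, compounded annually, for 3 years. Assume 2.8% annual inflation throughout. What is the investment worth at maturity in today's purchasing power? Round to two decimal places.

Nominal value at maturity: $82,396 × (1 + 10.6%)^3 ≈ $111,473.47.
Price-level factor over 3 years: (1 + 2.8%)^3 = 1.086373952.
Dividing the nominal maturity value by the price-level factor gives the value in today's money.

$102,610.59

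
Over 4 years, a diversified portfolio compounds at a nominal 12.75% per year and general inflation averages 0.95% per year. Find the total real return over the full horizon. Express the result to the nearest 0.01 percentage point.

55.61%

The annual real rate is (1+12.75%)/(1+0.95%) − 1 = 11.6890%.
Compounded over 4 years: (1 + 0.116890)^4 − 1 ≈ 0.55611.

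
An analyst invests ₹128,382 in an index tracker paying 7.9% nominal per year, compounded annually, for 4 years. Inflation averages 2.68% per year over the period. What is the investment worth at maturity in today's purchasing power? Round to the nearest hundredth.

Nominal value at maturity: ₹128,382 × (1 + 7.9%)^4 ≈ ₹174,016.29.
Price-level factor over 4 years: (1 + 2.68%)^4 ≈ 1.1115869512.
Dividing the nominal maturity value by the price-level factor gives the value in today's money.

₹156,547.62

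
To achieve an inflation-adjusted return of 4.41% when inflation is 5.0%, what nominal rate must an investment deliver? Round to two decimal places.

By the Fisher equation, 1 + r_nom = (1 + 4.41%)(1 + 5.0%) = 1.0441 × 1.050 = 1.096305.
So r_nom = 9.6305%.

9.63%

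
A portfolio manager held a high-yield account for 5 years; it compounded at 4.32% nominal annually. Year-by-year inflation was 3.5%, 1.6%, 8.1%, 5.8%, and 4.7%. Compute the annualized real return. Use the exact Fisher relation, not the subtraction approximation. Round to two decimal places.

-0.38%

Cumulative inflation factor: 1.035 × 1.016 × 1.081 × 1.058 × 1.047 ≈ 1.25919.
Nominal growth factor: 1.23549. Real growth factor = 1.23549 / 1.25919 ≈ 0.98117.
Annualized: 0.98117^(1/5) − 1 ≈ -0.00379.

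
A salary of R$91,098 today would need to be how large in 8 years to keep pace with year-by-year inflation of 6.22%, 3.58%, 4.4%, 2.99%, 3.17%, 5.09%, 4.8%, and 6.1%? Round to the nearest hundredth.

R$129,920.62

Cumulative price-level factor: 1.0622 × 1.0358 × 1.044 × 1.0299 × 1.0317 × 1.0509 × 1.048 × 1.061 ≈ 1.4261632780.
Multiplying R$91,098 by the price-level factor gives the future nominal sum.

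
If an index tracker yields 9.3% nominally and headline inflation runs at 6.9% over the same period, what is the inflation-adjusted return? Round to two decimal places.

2.25%

Real return via the Fisher equation: (1 + 9.3%)/(1 + 6.9%) − 1 = 1.093/1.069 − 1 ≈ 0.02245.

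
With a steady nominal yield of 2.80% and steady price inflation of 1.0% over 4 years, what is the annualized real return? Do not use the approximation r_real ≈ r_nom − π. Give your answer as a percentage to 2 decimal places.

1.78%

With constant rates the annual real return is the same each year: (1+2.80%)/(1+1.0%) − 1 = 0.01782.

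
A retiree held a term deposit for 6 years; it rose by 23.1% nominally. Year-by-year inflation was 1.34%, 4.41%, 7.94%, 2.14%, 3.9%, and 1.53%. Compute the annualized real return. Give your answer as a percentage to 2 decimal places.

Cumulative inflation factor: 1.0134 × 1.0441 × 1.0794 × 1.0214 × 1.039 × 1.0153 ≈ 1.23058.
Nominal growth factor: 1.23100. Real growth factor = 1.23100 / 1.23058 ≈ 1.00034.
Annualized: 1.00034^(1/6) − 1 ≈ 0.00006.

0.01%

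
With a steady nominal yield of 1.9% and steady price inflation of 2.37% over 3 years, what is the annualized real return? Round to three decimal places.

With constant rates the annual real return is the same each year: (1+1.9%)/(1+2.37%) − 1 = -0.00459.

-0.459%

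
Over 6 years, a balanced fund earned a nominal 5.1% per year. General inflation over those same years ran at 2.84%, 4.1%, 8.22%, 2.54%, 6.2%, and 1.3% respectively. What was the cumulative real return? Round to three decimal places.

5.455%

Cumulative inflation factor: 1.0284 × 1.041 × 1.0822 × 1.0254 × 1.062 × 1.013 ≈ 1.27805.
Nominal growth factor: 1.34777. Real growth factor = 1.34777 / 1.27805 ≈ 1.05455.
Total real return ≈ 5.4554%.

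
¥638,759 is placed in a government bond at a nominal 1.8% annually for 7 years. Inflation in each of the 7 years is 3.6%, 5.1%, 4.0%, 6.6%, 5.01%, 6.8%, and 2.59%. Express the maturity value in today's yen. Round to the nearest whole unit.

¥521,089

Nominal value at maturity: ¥638,759 × (1 + 1.8%)^7 ≈ ¥723,722.
Price-level factor over 7 years: 1.036 × 1.051 × 1.040 × 1.066 × 1.0501 × 1.068 × 1.0259 ≈ 1.3888647530.
The maturity value deflated by that factor is the answer in today's purchasing power.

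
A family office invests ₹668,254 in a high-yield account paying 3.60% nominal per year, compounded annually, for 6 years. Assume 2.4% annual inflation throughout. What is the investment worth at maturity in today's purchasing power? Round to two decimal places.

₹716,638.87

Nominal value at maturity: ₹668,254 × (1 + 3.60%)^6 ≈ ₹826,228.36.
Price-level factor over 6 years: (1 + 2.4%)^6 ≈ 1.1529215046.
The maturity value deflated by that factor is the answer in today's purchasing power.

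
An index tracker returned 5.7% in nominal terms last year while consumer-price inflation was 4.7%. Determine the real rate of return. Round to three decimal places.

Real return via the Fisher equation: (1 + 5.7%)/(1 + 4.7%) − 1 = 1.057/1.047 − 1 ≈ 0.00955.

0.955%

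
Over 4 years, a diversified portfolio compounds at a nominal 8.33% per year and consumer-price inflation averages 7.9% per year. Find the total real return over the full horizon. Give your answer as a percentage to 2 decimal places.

The annual real rate is (1+8.33%)/(1+7.9%) − 1 = 0.3985%.
Compounded over 4 years: (1 + 0.003985)^4 − 1 ≈ 0.01604.

1.60%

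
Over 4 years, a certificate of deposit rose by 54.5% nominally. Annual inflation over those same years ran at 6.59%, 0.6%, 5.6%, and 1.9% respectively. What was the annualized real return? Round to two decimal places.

Cumulative inflation factor: 1.0659 × 1.006 × 1.056 × 1.019 ≈ 1.15386.
Nominal growth factor: 1.54500. Real growth factor = 1.54500 / 1.15386 ≈ 1.33899.
Annualized: 1.33899^(1/4) − 1 ≈ 0.07571.

7.57%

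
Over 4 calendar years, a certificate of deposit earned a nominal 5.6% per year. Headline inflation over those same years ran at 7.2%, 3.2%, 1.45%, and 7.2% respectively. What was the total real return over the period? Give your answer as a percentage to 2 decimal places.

3.36%

Cumulative inflation factor: 1.072 × 1.032 × 1.0145 × 1.072 ≈ 1.20315.
Nominal growth factor: 1.24353. Real growth factor = 1.24353 / 1.20315 ≈ 1.03356.
Total real return ≈ 3.3557%.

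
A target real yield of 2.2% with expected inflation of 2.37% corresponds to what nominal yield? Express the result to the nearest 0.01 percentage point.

4.62%

By the Fisher equation, 1 + r_nom = (1 + 2.2%)(1 + 2.37%) = 1.022 × 1.0237 = 1.0462214.
So r_nom = 4.62214%.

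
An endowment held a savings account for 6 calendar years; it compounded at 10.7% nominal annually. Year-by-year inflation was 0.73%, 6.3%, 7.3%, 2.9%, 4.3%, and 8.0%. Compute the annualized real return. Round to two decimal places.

5.54%

Cumulative inflation factor: 1.0073 × 1.063 × 1.073 × 1.029 × 1.043 × 1.080 ≈ 1.33173.
Nominal growth factor: 1.84029. Real growth factor = 1.84029 / 1.33173 ≈ 1.38188.
Annualized: 1.38188^(1/6) − 1 ≈ 0.05539.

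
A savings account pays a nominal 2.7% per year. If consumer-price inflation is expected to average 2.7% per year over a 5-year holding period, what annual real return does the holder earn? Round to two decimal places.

With constant rates the annual real return is the same each year: (1+2.7%)/(1+2.7%) − 1 = 0.00000.

0.00%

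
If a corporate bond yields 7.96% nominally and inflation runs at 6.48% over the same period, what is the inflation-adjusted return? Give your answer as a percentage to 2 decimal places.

Real return via the Fisher equation: (1 + 7.96%)/(1 + 6.48%) − 1 = 1.0796/1.0648 − 1 ≈ 0.01390.

1.39%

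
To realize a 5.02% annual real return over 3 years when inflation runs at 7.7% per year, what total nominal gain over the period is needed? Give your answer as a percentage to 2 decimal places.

Required annual nominal rate: (1+5.02%)(1+7.7%) − 1 = 13.10654%.
Cumulative over 3 years: (1 + 0.1310654)^3 − 1 ≈ 0.44698.

44.70%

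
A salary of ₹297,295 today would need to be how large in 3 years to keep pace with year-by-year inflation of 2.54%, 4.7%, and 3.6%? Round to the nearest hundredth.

Cumulative price-level factor: 1.0254 × 1.047 × 1.036 = 1.1122431768.
Multiplying ₹297,295 by the price-level factor gives the future nominal sum.

₹330,664.34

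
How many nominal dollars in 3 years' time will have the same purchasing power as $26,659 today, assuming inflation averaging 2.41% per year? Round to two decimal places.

$28,633.27

Cumulative price-level factor: (1+2.41%)^3 ≈ 1.0740564275.
Multiplying $26,659 by the price-level factor gives the future nominal sum.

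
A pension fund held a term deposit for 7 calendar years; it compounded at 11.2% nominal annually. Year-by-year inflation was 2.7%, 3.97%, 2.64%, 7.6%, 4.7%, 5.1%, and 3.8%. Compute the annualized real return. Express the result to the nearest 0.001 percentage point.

Cumulative inflation factor: 1.027 × 1.0397 × 1.0264 × 1.076 × 1.047 × 1.051 × 1.038 ≈ 1.34696.
Nominal growth factor: 2.10249. Real growth factor = 2.10249 / 1.34696 ≈ 1.56092.
Annualized: 1.56092^(1/7) − 1 ≈ 0.06568.

6.568%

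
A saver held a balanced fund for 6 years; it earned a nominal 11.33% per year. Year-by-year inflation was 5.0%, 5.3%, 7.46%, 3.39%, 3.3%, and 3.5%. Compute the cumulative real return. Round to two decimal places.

Cumulative inflation factor: 1.050 × 1.053 × 1.0746 × 1.0339 × 1.033 × 1.035 ≈ 1.31336.
Nominal growth factor: 1.90403. Real growth factor = 1.90403 / 1.31336 ≈ 1.44974.
Total real return ≈ 44.9738%.

44.97%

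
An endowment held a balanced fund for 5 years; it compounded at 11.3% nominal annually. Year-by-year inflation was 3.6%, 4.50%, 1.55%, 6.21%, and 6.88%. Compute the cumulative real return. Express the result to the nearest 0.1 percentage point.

36.9%

Cumulative inflation factor: 1.036 × 1.0450 × 1.0155 × 1.0621 × 1.0688 ≈ 1.24801.
Nominal growth factor: 1.70795. Real growth factor = 1.70795 / 1.24801 ≈ 1.36854.
Total real return ≈ 36.8542%.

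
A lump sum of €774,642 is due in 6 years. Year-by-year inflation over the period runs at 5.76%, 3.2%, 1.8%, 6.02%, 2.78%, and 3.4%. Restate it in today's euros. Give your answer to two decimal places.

Price-level factor over 6 years: 1.0576 × 1.032 × 1.018 × 1.0602 × 1.0278 × 1.034 ≈ 1.2518891326.
Purchasing power today: €774,642 divided by that factor.

€618,778.44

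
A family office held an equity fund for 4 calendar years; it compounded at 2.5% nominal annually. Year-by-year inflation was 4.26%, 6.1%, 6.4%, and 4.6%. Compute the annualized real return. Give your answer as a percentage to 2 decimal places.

Cumulative inflation factor: 1.0426 × 1.061 × 1.064 × 1.046 ≈ 1.23114.
Nominal growth factor: 1.10381. Real growth factor = 1.10381 / 1.23114 ≈ 0.89658.
Annualized: 0.89658^(1/4) − 1 ≈ -0.02692.

-2.69%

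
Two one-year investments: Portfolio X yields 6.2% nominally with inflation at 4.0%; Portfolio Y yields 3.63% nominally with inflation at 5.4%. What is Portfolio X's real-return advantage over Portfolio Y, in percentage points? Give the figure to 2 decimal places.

3.79

Portfolio X real return: 1.062/1.040 − 1 = 2.115%.
Portfolio Y real return: 1.0363/1.054 − 1 = -1.679%.
Difference: 2.115 − (-1.679) = 3.794 pp.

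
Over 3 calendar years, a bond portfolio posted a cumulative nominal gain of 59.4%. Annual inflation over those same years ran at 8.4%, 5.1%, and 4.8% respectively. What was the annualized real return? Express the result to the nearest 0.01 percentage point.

Cumulative inflation factor: 1.084 × 1.051 × 1.048 ≈ 1.19397.
Nominal growth factor: 1.59400. Real growth factor = 1.59400 / 1.19397 ≈ 1.33504.
Annualized: 1.33504^(1/3) − 1 ≈ 0.10111.

10.11%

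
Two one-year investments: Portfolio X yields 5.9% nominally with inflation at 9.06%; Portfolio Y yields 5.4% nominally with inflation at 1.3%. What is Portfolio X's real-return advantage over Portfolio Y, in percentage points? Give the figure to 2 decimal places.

Portfolio X real return: 1.059/1.0906 − 1 = -2.897%.
Portfolio Y real return: 1.054/1.013 − 1 = 4.047%.
Difference: -2.897 − 4.047 = -6.944 pp.

-6.94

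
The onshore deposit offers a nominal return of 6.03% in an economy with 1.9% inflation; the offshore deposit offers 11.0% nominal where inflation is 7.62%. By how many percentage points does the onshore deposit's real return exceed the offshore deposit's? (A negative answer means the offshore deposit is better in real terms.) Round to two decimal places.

0.91

The onshore deposit real return: 1.0603/1.019 − 1 = 4.053%.
The offshore deposit real return: 1.110/1.0762 − 1 = 3.141%.
Difference: 4.053 − 3.141 = 0.912 pp.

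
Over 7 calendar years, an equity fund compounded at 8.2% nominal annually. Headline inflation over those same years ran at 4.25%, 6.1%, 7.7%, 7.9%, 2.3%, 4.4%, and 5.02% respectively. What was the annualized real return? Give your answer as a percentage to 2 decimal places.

2.69%

Cumulative inflation factor: 1.0425 × 1.061 × 1.077 × 1.079 × 1.023 × 1.044 × 1.0502 ≈ 1.44171.
Nominal growth factor: 1.73616. Real growth factor = 1.73616 / 1.44171 ≈ 1.20424.
Annualized: 1.20424^(1/7) − 1 ≈ 0.02691.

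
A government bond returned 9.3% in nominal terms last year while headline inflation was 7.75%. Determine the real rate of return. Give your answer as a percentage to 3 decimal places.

Real return via the Fisher equation: (1 + 9.3%)/(1 + 7.75%) − 1 = 1.093/1.0775 − 1 ≈ 0.01439.

1.439%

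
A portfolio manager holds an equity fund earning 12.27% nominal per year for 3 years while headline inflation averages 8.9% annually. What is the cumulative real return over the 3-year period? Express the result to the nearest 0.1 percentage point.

9.6%

The annual real rate is (1+12.27%)/(1+8.9%) − 1 = 3.0946%.
Compounded over 3 years: (1 + 0.030946)^3 − 1 ≈ 0.09574.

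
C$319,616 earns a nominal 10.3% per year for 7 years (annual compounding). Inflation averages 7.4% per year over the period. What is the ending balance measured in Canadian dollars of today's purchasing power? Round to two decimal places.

C$385,147.54

Nominal value at maturity: C$319,616 × (1 + 10.3%)^7 ≈ C$634,829.50.
Price-level factor over 7 years: (1 + 7.4%)^7 ≈ 1.6482761309.
The maturity value deflated by that factor is the answer in today's purchasing power.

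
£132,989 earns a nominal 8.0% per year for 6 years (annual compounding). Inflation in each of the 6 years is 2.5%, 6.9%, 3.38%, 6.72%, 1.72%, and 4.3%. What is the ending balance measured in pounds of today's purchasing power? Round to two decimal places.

Nominal value at maturity: £132,989 × (1 + 8.0%)^6 ≈ £211,036.83.
Price-level factor over 6 years: 1.025 × 1.069 × 1.0338 × 1.0672 × 1.0172 × 1.043 ≈ 1.2825507971.
Dividing the nominal maturity value by the price-level factor gives the value in today's money.

£164,544.62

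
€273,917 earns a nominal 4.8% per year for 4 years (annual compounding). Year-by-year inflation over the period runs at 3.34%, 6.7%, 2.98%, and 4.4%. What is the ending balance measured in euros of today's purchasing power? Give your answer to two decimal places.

Nominal value at maturity: €273,917 × (1 + 4.8%)^4 ≈ €330,418.32.
Price-level factor over 4 years: 1.0334 × 1.067 × 1.0298 × 1.044 ≈ 1.1854582483.
The maturity value deflated by that factor is the answer in today's purchasing power.

€278,726.24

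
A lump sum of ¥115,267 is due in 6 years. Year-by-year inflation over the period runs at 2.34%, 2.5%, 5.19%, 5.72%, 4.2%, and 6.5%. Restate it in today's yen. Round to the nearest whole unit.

¥89,040

Price-level factor over 6 years: 1.0234 × 1.025 × 1.0519 × 1.0572 × 1.042 × 1.065 ≈ 1.2945481677.
Purchasing power today: ¥115,267 divided by that factor.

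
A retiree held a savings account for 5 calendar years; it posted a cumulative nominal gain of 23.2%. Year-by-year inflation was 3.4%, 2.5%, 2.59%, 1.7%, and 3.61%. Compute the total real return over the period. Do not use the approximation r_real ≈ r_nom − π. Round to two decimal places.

7.53%

Cumulative inflation factor: 1.034 × 1.025 × 1.0259 × 1.017 × 1.0361 ≈ 1.14570.
Nominal growth factor: 1.23200. Real growth factor = 1.23200 / 1.14570 ≈ 1.07532.
Total real return ≈ 7.5322%.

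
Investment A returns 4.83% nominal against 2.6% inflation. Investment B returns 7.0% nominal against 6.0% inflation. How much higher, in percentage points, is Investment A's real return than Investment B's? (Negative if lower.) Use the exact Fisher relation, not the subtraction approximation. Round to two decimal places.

1.23

Investment A real return: 1.0483/1.026 − 1 = 2.173%.
Investment B real return: 1.070/1.060 − 1 = 0.943%.
Difference: 2.173 − 0.943 = 1.230 pp.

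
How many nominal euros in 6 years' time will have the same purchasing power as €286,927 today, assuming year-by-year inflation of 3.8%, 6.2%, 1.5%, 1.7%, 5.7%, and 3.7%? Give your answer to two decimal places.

Cumulative price-level factor: 1.038 × 1.062 × 1.015 × 1.017 × 1.057 × 1.037 ≈ 1.2472761245.
The nominal amount required is €286,927 scaled up by that factor.

€357,877.20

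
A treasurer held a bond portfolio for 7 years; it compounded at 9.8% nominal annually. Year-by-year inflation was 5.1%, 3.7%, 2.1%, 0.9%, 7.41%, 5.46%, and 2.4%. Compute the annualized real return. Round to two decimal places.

5.73%

Cumulative inflation factor: 1.051 × 1.037 × 1.021 × 1.009 × 1.0741 × 1.0546 × 1.024 ≈ 1.30236.
Nominal growth factor: 1.92405. Real growth factor = 1.92405 / 1.30236 ≈ 1.47736.
Annualized: 1.47736^(1/7) − 1 ≈ 0.05733.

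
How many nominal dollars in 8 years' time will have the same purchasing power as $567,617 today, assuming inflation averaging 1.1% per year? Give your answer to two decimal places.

$619,533.28

Cumulative price-level factor: (1+1.1%)^8 ≈ 1.0914635699.
Multiplying $567,617 by the price-level factor gives the future nominal sum.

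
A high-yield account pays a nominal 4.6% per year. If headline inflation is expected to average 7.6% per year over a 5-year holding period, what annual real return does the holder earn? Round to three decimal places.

-2.788%

With constant rates the annual real return is the same each year: (1+4.6%)/(1+7.6%) − 1 = -0.02788.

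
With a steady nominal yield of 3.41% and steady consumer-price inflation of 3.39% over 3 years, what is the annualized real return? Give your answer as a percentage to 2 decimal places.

0.02%

With constant rates the annual real return is the same each year: (1+3.41%)/(1+3.39%) − 1 = 0.00019.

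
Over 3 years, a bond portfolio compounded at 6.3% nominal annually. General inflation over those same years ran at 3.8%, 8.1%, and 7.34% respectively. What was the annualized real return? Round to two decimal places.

Cumulative inflation factor: 1.038 × 1.081 × 1.0734 ≈ 1.20444.
Nominal growth factor: 1.20116. Real growth factor = 1.20116 / 1.20444 ≈ 0.99728.
Annualized: 0.99728^(1/3) − 1 ≈ -0.00091.

-0.09%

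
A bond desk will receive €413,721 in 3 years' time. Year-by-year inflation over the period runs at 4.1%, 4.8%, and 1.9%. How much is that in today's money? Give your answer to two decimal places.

Price-level factor over 3 years: 1.041 × 1.048 × 1.019 = 1.111696392.
Purchasing power today: €413,721 divided by that factor.

€372,152.87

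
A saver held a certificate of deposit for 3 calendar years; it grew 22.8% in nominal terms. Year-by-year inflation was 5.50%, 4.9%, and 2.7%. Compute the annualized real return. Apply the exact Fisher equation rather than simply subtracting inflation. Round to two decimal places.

2.61%

Cumulative inflation factor: 1.0550 × 1.049 × 1.027 ≈ 1.13658.
Nominal growth factor: 1.22800. Real growth factor = 1.22800 / 1.13658 ≈ 1.08044.
Annualized: 1.08044^(1/3) − 1 ≈ 0.02612.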